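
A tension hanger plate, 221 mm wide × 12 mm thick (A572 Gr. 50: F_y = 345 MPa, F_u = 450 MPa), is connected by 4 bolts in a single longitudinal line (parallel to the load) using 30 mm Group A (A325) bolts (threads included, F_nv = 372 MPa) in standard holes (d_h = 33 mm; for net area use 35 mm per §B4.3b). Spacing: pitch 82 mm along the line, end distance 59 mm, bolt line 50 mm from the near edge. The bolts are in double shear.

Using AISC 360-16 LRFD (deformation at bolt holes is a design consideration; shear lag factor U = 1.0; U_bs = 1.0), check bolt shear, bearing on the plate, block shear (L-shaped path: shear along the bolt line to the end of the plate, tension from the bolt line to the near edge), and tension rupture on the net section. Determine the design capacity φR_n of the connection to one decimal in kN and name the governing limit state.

575.1 kN (block shear governs)

Bolt shear: A_b = π(30)²/4 = 706.86 mm². φR_n = 0.75 × 372 × 706.86 × 4 × 2 = 1577.7 kN.
Bearing (12 mm plate, F_u = 450 MPa): end bolts L_c = 59 − 33/2 = 42.5, R_n = min(1.2×42.5×12×450, 2.4×30×12×450) = 275.4 kN/bolt; interior L_c = 82 − 33 = 49, R_n = 317.52 kN/bolt. φR_n = 0.75 × (1×275.4 + 3×317.52) = 921.0 kN.
Block shear: shear path 1×[59+3×82] = 1×305 mm, A_gv = 3660, A_nv = 1×(305 − 3.5×35)×12 = 2190 mm²; tension to near edge: (50 − 0.5×35)×12 = 390 mm². R_n = min(0.6×450×2190, 0.6×345×3660) + 1.0×450×390 = min(591.3, 757.62) + 175.5 = 766.8 kN. φR_n = 0.75 × 766.8 = 575.1 kN.
Tension rupture (net): A_n = (221 − 1×35)×12 = 2232 mm² (U = 1.0, A_e = A_n). φR_n = 0.75 × 450 × 2232 = 753.3 kN.
Governing: min(1577.7, 921.0, 575.1, 753.3) = 575.1 kN → block shear.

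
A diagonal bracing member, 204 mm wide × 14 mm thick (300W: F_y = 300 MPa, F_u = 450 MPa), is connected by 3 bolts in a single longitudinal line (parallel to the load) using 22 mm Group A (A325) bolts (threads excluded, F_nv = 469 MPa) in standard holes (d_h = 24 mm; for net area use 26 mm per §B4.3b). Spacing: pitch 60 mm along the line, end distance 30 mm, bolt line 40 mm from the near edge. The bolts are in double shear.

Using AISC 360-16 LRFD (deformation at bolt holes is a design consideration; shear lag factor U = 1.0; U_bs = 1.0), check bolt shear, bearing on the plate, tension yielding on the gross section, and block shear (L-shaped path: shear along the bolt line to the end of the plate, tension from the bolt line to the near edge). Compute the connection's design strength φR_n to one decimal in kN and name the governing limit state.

368.6 kN (block shear governs)

Bolt shear: A_b = π(22)²/4 = 380.13 mm². φR_n = 0.75 × 469 × 380.13 × 3 × 2 = 802.3 kN.
Bearing (14 mm plate, F_u = 450 MPa): end bolts L_c = 30 − 24/2 = 18, R_n = min(1.2×18×14×450, 2.4×22×14×450) = 136.08 kN/bolt; interior L_c = 60 − 24 = 36, R_n = 272.16 kN/bolt. φR_n = 0.75 × (1×136.08 + 2×272.16) = 510.3 kN.
Tension yield (gross): A_g = 204×14 = 2856 mm². φR_n = 0.90 × 300 × 2856 = 771.1 kN.
Block shear: shear path 1×[30+2×60] = 1×150 mm, A_gv = 2100, A_nv = 1×(150 − 2.5×26)×14 = 1190 mm²; tension to near edge: (40 − 0.5×26)×14 = 378 mm². R_n = min(0.6×450×1190, 0.6×300×2100) + 1.0×450×378 = min(321.3, 378) + 170.1 = 491.4 kN. φR_n = 0.75 × 491.4 = 368.6 kN.
Governing: min(802.3, 510.3, 771.1, 368.6) = 368.6 kN → block shear.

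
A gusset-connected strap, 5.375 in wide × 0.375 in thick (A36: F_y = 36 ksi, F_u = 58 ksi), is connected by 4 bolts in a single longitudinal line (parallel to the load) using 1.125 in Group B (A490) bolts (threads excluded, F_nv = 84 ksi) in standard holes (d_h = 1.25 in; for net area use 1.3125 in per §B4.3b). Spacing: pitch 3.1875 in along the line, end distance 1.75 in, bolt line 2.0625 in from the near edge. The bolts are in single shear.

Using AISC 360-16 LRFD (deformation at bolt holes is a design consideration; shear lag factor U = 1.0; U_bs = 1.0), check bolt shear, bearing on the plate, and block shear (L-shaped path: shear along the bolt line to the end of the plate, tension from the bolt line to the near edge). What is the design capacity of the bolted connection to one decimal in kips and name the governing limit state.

88.7 kips (block shear governs)

Bolt shear: A_b = π(1.125)²/4 = 0.99402 in². φR_n = 0.75 × 84 × 0.99402 × 4 × 1 = 250.5 kips.
Bearing (0.375 in plate, F_u = 58 ksi): end bolts L_c = 1.75 − 1.25/2 = 1.125, R_n = min(1.2×1.125×0.375×58, 2.4×1.125×0.375×58) = 29.363 kips/bolt; interior L_c = 3.1875 − 1.25 = 1.9375, R_n = 50.569 kips/bolt. φR_n = 0.75 × (1×29.363 + 3×50.569) = 135.8 kips.
Block shear: shear path 1×[1.75+3×3.1875] = 1×11.3125 in, A_gv = 4.2422, A_nv = 1×(11.3125 − 3.5×1.3125)×0.375 = 2.5195 in²; tension to near edge: (2.0625 − 0.5×1.3125)×0.375 = 0.52734 in². R_n = min(0.6×58×2.5195, 0.6×36×4.2422) + 1.0×58×0.52734 = min(87.679, 91.632) + 30.586 = 118.27 kips. φR_n = 0.75 × 118.27 = 88.7 kips.
Governing: min(250.5, 135.8, 88.7) = 88.7 kips → block shear.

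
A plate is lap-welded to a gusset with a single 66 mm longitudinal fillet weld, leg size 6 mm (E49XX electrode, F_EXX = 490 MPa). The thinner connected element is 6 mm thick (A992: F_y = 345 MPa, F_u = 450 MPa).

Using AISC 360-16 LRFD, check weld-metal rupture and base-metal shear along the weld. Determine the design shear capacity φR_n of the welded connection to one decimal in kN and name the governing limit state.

61.7 kN (weld metal governs)

Weld metal: throat = 0.707×6 = 4.242 mm, L = 66 mm. φR_n = 0.75 × 0.6 × 490 × 4.242 × 66 = 61.7 kN.
Base metal shear (6 mm plate): yield φR_n = 1.0×0.6×345×6×66 = 82.0 kN; rupture φR_n = 0.75×0.6×450×6×66 = 80.2 kN; take 80.2 kN (rupture).
Governing: min(61.7, 80.2) = 61.7 kN → weld metal.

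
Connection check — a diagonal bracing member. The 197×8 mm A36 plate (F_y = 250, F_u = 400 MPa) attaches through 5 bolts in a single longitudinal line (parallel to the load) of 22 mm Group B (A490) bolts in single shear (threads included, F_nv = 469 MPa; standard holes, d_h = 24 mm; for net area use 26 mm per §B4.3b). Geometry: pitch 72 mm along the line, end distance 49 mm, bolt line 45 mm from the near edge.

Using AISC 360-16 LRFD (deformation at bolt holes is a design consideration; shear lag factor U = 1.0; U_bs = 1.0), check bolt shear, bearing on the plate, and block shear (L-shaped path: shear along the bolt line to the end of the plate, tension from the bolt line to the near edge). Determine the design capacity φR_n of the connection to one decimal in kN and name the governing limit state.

Bolt shear: A_b = π(22)²/4 = 380.13 mm². φR_n = 0.75 × 469 × 380.13 × 5 × 1 = 668.6 kN.
Bearing (8 mm plate, F_u = 400 MPa): end bolts L_c = 49 − 24/2 = 37, R_n = min(1.2×37×8×400, 2.4×22×8×400) = 142.08 kN/bolt; interior L_c = 72 − 24 = 48, R_n = 168.96 kN/bolt. φR_n = 0.75 × (1×142.08 + 4×168.96) = 613.4 kN.
Block shear: shear path 1×[49+4×72] = 1×337 mm, A_gv = 2696, A_nv = 1×(337 − 4.5×26)×8 = 1760 mm²; tension to near edge: (45 − 0.5×26)×8 = 256 mm². R_n = min(0.6×400×1760, 0.6×250×2696) + 1.0×400×256 = min(422.4, 404.4) + 102.4 = 506.8 kN. φR_n = 0.75 × 506.8 = 380.1 kN.
Governing: min(668.6, 613.4, 380.1) = 380.1 kN → block shear.

380.1 kN (block shear governs)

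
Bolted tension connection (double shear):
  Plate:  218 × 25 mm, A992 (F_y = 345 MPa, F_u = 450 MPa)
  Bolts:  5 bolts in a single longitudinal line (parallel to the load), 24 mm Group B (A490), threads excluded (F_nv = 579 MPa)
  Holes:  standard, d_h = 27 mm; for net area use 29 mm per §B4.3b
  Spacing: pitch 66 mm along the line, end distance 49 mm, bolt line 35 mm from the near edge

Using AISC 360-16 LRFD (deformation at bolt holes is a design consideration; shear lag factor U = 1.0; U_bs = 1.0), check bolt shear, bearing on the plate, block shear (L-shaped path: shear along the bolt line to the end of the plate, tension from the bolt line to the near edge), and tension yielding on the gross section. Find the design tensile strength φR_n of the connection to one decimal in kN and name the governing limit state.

1096.9 kN (block shear governs)

Bolt shear: A_b = π(24)²/4 = 452.39 mm². φR_n = 0.75 × 579 × 452.39 × 5 × 2 = 1964.5 kN.
Bearing (25 mm plate, F_u = 450 MPa): end bolts L_c = 49 − 27/2 = 35.5, R_n = min(1.2×35.5×25×450, 2.4×24×25×450) = 479.25 kN/bolt; interior L_c = 66 − 27 = 39, R_n = 526.5 kN/bolt. φR_n = 0.75 × (1×479.25 + 4×526.5) = 1938.9 kN.
Block shear: shear path 1×[49+4×66] = 1×313 mm, A_gv = 7825, A_nv = 1×(313 − 4.5×29)×25 = 4562.5 mm²; tension to near edge: (35 − 0.5×29)×25 = 512.5 mm². R_n = min(0.6×450×4562.5, 0.6×345×7825) + 1.0×450×512.5 = min(1231.9, 1619.8) + 230.63 = 1462.5 kN. φR_n = 0.75 × 1462.5 = 1096.9 kN.
Tension yield (gross): A_g = 218×25 = 5450 mm². φR_n = 0.90 × 345 × 5450 = 1692.2 kN.
Governing: min(1964.5, 1938.9, 1096.9, 1692.2) = 1096.9 kN → block shear.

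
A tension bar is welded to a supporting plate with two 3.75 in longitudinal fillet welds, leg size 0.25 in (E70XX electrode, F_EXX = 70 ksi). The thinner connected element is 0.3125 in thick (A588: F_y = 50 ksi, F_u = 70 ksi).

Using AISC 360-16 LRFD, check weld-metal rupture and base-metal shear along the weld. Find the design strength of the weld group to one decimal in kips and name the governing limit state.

41.8 kips (weld metal governs)

Weld metal: throat = 0.707×0.25 = 0.17675 in, L = 2×3.75 = 7.5 in. φR_n = 0.75 × 0.6 × 70 × 0.17675 × 7.5 = 41.8 kips.
Base metal shear (0.3125 in plate): yield φR_n = 1.0×0.6×50×0.3125×7.5 = 70.3 kips; rupture φR_n = 0.75×0.6×70×0.3125×7.5 = 73.8 kips; take 70.3 kips (yield).
Governing: min(41.8, 70.3) = 41.8 kips → weld metal.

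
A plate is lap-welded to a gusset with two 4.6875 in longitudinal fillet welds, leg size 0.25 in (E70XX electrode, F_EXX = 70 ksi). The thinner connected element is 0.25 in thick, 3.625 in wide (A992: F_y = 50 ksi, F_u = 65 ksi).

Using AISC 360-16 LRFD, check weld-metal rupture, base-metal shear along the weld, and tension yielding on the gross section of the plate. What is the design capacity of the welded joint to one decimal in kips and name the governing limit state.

Weld metal: throat = 0.707×0.25 = 0.17675 in, L = 2×4.6875 = 9.375 in. φR_n = 0.75 × 0.6 × 70 × 0.17675 × 9.375 = 52.2 kips.
Base metal shear (0.25 in plate): yield φR_n = 1.0×0.6×50×0.25×9.375 = 70.3 kips; rupture φR_n = 0.75×0.6×65×0.25×9.375 = 68.6 kips; take 68.6 kips (rupture).
Tension yield (gross): A_g = 3.625×0.25 = 0.90625 in². φR_n = 0.90 × 50 × 0.90625 = 40.8 kips.
Governing: min(52.2, 68.6, 40.8) = 40.8 kips → gross-section yield.

40.8 kips (gross-section yield governs)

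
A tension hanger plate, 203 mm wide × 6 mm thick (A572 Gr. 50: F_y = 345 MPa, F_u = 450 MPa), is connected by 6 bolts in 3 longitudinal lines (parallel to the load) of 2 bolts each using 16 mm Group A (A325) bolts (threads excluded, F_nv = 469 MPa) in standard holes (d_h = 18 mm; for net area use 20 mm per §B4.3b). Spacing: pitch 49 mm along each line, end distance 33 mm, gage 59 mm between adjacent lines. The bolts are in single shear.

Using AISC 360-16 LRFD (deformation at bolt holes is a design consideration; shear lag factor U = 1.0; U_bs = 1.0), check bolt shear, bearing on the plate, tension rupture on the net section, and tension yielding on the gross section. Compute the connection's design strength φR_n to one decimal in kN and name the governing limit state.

Bolt shear: A_b = π(16)²/4 = 201.06 mm². φR_n = 0.75 × 469 × 201.06 × 6 × 1 = 424.3 kN.
Bearing (6 mm plate, F_u = 450 MPa): end bolts L_c = 33 − 18/2 = 24, R_n = min(1.2×24×6×450, 2.4×16×6×450) = 77.76 kN/bolt; interior L_c = 49 − 18 = 31, R_n = 100.44 kN/bolt. φR_n = 0.75 × (3×77.76 + 3×100.44) = 401.0 kN.
Tension rupture (net): A_n = (203 − 3×20)×6 = 858 mm² (U = 1.0, A_e = A_n). φR_n = 0.75 × 450 × 858 = 289.6 kN.
Tension yield (gross): A_g = 203×6 = 1218 mm². φR_n = 0.90 × 345 × 1218 = 378.2 kN.
Governing: min(424.3, 401.0, 289.6, 378.2) = 289.6 kN → net-section rupture.

289.6 kN (net-section rupture governs)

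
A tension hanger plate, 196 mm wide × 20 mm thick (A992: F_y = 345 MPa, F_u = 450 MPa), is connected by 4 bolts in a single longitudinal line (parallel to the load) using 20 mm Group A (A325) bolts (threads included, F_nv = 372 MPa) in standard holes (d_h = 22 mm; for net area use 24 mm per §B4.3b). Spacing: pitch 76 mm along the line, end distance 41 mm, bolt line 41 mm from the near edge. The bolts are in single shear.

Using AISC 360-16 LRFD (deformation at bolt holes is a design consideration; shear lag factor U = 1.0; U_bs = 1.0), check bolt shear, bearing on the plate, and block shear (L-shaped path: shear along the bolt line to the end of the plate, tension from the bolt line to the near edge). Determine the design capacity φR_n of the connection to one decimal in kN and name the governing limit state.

Bolt shear: A_b = π(20)²/4 = 314.16 mm². φR_n = 0.75 × 372 × 314.16 × 4 × 1 = 350.6 kN.
Bearing (20 mm plate, F_u = 450 MPa): end bolts L_c = 41 − 22/2 = 30, R_n = min(1.2×30×20×450, 2.4×20×20×450) = 324 kN/bolt; interior L_c = 76 − 22 = 54, R_n = 432 kN/bolt. φR_n = 0.75 × (1×324 + 3×432) = 1215.0 kN.
Block shear: shear path 1×[41+3×76] = 1×269 mm, A_gv = 5380, A_nv = 1×(269 − 3.5×24)×20 = 3700 mm²; tension to near edge: (41 − 0.5×24)×20 = 580 mm². R_n = min(0.6×450×3700, 0.6×345×5380) + 1.0×450×580 = min(999, 1113.7) + 261 = 1260 kN. φR_n = 0.75 × 1260 = 945.0 kN.
Governing: min(350.6, 1215.0, 945.0) = 350.6 kN → bolt shear.

350.6 kN (bolt shear governs)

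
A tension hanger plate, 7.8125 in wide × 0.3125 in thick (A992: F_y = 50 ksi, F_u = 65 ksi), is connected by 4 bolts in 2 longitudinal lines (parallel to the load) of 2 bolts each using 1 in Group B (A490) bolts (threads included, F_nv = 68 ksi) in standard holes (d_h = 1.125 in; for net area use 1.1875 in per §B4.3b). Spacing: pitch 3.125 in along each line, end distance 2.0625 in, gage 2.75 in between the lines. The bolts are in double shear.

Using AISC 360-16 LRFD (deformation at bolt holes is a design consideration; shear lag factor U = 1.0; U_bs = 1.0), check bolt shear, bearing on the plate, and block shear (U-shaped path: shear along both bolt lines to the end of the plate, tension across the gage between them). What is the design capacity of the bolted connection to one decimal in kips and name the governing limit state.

Bolt shear: A_b = π(1)²/4 = 0.7854 in². φR_n = 0.75 × 68 × 0.7854 × 4 × 2 = 320.4 kips.
Bearing (0.3125 in plate, F_u = 65 ksi): end bolts L_c = 2.0625 − 1.125/2 = 1.5, R_n = min(1.2×1.5×0.3125×65, 2.4×1×0.3125×65) = 36.563 kips/bolt; interior L_c = 3.125 − 1.125 = 2, R_n = 48.75 kips/bolt. φR_n = 0.75 × (2×36.563 + 2×48.75) = 128.0 kips.
Block shear: shear path 2×[2.0625+1×3.125] = 2×5.1875 in, A_gv = 3.2422, A_nv = 2×(5.1875 − 1.5×1.1875)×0.3125 = 2.1289 in²; tension across gage: (2.75 − 1×1.1875)×0.3125 = 0.48828 in². R_n = min(0.6×65×2.1289, 0.6×50×3.2422) + 1.0×65×0.48828 = min(83.027, 97.266) + 31.738 = 114.77 kips. φR_n = 0.75 × 114.77 = 86.1 kips.
Governing: min(320.4, 128.0, 86.1) = 86.1 kips → block shear.

86.1 kips (block shear governs)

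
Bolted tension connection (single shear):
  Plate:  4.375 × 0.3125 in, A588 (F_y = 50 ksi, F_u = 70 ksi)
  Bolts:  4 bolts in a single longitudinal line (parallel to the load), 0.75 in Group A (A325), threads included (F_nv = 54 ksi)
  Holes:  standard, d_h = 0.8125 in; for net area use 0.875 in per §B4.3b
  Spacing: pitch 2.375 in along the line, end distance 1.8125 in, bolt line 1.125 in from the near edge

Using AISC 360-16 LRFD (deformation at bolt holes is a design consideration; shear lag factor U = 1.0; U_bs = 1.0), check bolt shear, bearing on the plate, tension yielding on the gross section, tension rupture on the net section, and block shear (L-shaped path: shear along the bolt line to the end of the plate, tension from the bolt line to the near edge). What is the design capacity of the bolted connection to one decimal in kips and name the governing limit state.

Bolt shear: A_b = π(0.75)²/4 = 0.44179 in². φR_n = 0.75 × 54 × 0.44179 × 4 × 1 = 71.6 kips.
Bearing (0.3125 in plate, F_u = 70 ksi): end bolts L_c = 1.8125 − 0.8125/2 = 1.40625, R_n = min(1.2×1.40625×0.3125×70, 2.4×0.75×0.3125×70) = 36.914 kips/bolt; interior L_c = 2.375 − 0.8125 = 1.5625, R_n = 39.375 kips/bolt. φR_n = 0.75 × (1×36.914 + 3×39.375) = 116.3 kips.
Tension yield (gross): A_g = 4.375×0.3125 = 1.3672 in². φR_n = 0.90 × 50 × 1.3672 = 61.5 kips.
Tension rupture (net): A_n = (4.375 − 1×0.875)×0.3125 = 1.0938 in² (U = 1.0, A_e = A_n). φR_n = 0.75 × 70 × 1.0938 = 57.4 kips.
Block shear: shear path 1×[1.8125+3×2.375] = 1×8.9375 in, A_gv = 2.793, A_nv = 1×(8.9375 − 3.5×0.875)×0.3125 = 1.8359 in²; tension to near edge: (1.125 − 0.5×0.875)×0.3125 = 0.21484 in². R_n = min(0.6×70×1.8359, 0.6×50×2.793) + 1.0×70×0.21484 = min(77.108, 83.79) + 15.039 = 92.147 kips. φR_n = 0.75 × 92.147 = 69.1 kips.
Governing: min(71.6, 116.3, 61.5, 57.4, 69.1) = 57.4 kips → net-section rupture.

57.4 kips (net-section rupture governs)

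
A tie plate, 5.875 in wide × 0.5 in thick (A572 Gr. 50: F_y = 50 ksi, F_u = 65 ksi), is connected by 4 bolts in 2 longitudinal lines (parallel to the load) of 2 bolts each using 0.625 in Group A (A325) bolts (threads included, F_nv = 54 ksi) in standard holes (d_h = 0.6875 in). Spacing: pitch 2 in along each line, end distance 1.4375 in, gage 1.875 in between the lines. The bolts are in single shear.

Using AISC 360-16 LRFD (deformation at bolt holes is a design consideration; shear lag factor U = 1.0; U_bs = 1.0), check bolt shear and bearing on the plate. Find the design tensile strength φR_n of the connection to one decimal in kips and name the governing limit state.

Bolt shear: A_b = π(0.625)²/4 = 0.3068 in². φR_n = 0.75 × 54 × 0.3068 × 4 × 1 = 49.7 kips.
Bearing (0.5 in plate, F_u = 65 ksi): end bolts L_c = 1.4375 − 0.6875/2 = 1.09375, R_n = min(1.2×1.09375×0.5×65, 2.4×0.625×0.5×65) = 42.656 kips/bolt; interior L_c = 2 − 0.6875 = 1.3125, R_n = 48.75 kips/bolt. φR_n = 0.75 × (2×42.656 + 2×48.75) = 137.1 kips.
Governing: min(49.7, 137.1) = 49.7 kips → bolt shear.

49.7 kips (bolt shear governs)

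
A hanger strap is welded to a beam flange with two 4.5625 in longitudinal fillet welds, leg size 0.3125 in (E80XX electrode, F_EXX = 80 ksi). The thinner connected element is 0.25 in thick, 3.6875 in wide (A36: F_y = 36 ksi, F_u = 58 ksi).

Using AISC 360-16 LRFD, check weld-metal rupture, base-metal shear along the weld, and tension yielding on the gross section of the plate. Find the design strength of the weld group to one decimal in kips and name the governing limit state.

29.9 kips (gross-section yield governs)

Weld metal: throat = 0.707×0.3125 = 0.22094 in, L = 2×4.5625 = 9.125 in. φR_n = 0.75 × 0.6 × 80 × 0.22094 × 9.125 = 72.6 kips.
Base metal shear (0.25 in plate): yield φR_n = 1.0×0.6×36×0.25×9.125 = 49.3 kips; rupture φR_n = 0.75×0.6×58×0.25×9.125 = 59.5 kips; take 49.3 kips (yield).
Tension yield (gross): A_g = 3.6875×0.25 = 0.92188 in². φR_n = 0.90 × 36 × 0.92188 = 29.9 kips.
Governing: min(72.6, 49.3, 29.9) = 29.9 kips → gross-section yield.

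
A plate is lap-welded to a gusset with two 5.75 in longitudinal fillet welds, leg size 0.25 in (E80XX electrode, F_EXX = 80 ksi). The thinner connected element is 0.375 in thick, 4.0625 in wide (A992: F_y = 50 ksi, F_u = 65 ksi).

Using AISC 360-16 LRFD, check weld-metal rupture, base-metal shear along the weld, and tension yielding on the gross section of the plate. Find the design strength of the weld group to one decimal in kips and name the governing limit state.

Weld metal: throat = 0.707×0.25 = 0.17675 in, L = 2×5.75 = 11.5 in. φR_n = 0.75 × 0.6 × 80 × 0.17675 × 11.5 = 73.2 kips.
Base metal shear (0.375 in plate): yield φR_n = 1.0×0.6×50×0.375×11.5 = 129.4 kips; rupture φR_n = 0.75×0.6×65×0.375×11.5 = 126.1 kips; take 126.1 kips (rupture).
Tension yield (gross): A_g = 4.0625×0.375 = 1.5234 in². φR_n = 0.90 × 50 × 1.5234 = 68.6 kips.
Governing: min(73.2, 126.1, 68.6) = 68.6 kips → gross-section yield.

68.6 kips (gross-section yield governs)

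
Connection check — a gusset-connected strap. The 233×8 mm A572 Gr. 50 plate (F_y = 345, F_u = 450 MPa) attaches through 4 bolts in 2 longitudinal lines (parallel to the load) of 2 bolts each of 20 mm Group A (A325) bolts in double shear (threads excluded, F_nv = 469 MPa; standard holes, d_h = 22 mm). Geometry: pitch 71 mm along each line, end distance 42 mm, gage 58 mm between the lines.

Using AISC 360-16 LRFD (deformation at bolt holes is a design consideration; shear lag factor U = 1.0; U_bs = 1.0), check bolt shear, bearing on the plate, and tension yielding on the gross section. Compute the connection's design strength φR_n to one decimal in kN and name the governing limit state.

460.1 kN (bearing governs)

Bolt shear: A_b = π(20)²/4 = 314.16 mm². φR_n = 0.75 × 469 × 314.16 × 4 × 2 = 884.0 kN.
Bearing (8 mm plate, F_u = 450 MPa): end bolts L_c = 42 − 22/2 = 31, R_n = min(1.2×31×8×450, 2.4×20×8×450) = 133.92 kN/bolt; interior L_c = 71 − 22 = 49, R_n = 172.8 kN/bolt. φR_n = 0.75 × (2×133.92 + 2×172.8) = 460.1 kN.
Tension yield (gross): A_g = 233×8 = 1864 mm². φR_n = 0.90 × 345 × 1864 = 578.8 kN.
Governing: min(884.0, 460.1, 578.8) = 460.1 kN → bearing.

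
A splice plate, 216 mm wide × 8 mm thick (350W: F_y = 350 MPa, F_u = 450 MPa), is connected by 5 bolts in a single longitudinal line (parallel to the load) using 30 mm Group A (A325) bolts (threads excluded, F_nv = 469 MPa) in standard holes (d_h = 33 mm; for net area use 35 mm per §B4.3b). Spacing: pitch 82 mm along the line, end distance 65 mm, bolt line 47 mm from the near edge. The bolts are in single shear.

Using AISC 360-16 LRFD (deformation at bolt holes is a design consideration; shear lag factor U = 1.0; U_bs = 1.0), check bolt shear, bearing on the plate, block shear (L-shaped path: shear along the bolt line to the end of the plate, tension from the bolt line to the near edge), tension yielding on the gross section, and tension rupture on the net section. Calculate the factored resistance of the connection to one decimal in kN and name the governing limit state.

Bolt shear: A_b = π(30)²/4 = 706.86 mm². φR_n = 0.75 × 469 × 706.86 × 5 × 1 = 1243.2 kN.
Bearing (8 mm plate, F_u = 450 MPa): end bolts L_c = 65 − 33/2 = 48.5, R_n = min(1.2×48.5×8×450, 2.4×30×8×450) = 209.52 kN/bolt; interior L_c = 82 − 33 = 49, R_n = 211.68 kN/bolt. φR_n = 0.75 × (1×209.52 + 4×211.68) = 792.2 kN.
Block shear: shear path 1×[65+4×82] = 1×393 mm, A_gv = 3144, A_nv = 1×(393 − 4.5×35)×8 = 1884 mm²; tension to near edge: (47 − 0.5×35)×8 = 236 mm². R_n = min(0.6×450×1884, 0.6×350×3144) + 1.0×450×236 = min(508.68, 660.24) + 106.2 = 614.88 kN. φR_n = 0.75 × 614.88 = 461.2 kN.
Tension yield (gross): A_g = 216×8 = 1728 mm². φR_n = 0.90 × 350 × 1728 = 544.3 kN.
Tension rupture (net): A_n = (216 − 1×35)×8 = 1448 mm² (U = 1.0, A_e = A_n). φR_n = 0.75 × 450 × 1448 = 488.7 kN.
Governing: min(1243.2, 792.2, 461.2, 544.3, 488.7) = 461.2 kN → block shear.

461.2 kN (block shear governs)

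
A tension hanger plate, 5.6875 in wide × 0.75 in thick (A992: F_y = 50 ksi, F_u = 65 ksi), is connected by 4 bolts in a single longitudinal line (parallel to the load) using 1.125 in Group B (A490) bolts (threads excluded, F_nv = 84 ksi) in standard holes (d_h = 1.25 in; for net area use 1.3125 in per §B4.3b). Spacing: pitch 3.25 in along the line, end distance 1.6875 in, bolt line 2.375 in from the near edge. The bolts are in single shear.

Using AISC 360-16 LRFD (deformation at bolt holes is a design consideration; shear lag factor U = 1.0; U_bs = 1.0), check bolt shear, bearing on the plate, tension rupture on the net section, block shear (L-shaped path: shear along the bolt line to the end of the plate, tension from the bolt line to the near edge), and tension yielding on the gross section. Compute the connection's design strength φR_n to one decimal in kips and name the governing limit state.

Bolt shear: A_b = π(1.125)²/4 = 0.99402 in². φR_n = 0.75 × 84 × 0.99402 × 4 × 1 = 250.5 kips.
Bearing (0.75 in plate, F_u = 65 ksi): end bolts L_c = 1.6875 − 1.25/2 = 1.0625, R_n = min(1.2×1.0625×0.75×65, 2.4×1.125×0.75×65) = 62.156 kips/bolt; interior L_c = 3.25 − 1.25 = 2, R_n = 117 kips/bolt. φR_n = 0.75 × (1×62.156 + 3×117) = 309.9 kips.
Tension rupture (net): A_n = (5.6875 − 1×1.3125)×0.75 = 3.2813 in² (U = 1.0, A_e = A_n). φR_n = 0.75 × 65 × 3.2813 = 160.0 kips.
Block shear: shear path 1×[1.6875+3×3.25] = 1×11.4375 in, A_gv = 8.5781, A_nv = 1×(11.4375 − 3.5×1.3125)×0.75 = 5.1328 in²; tension to near edge: (2.375 − 0.5×1.3125)×0.75 = 1.2891 in². R_n = min(0.6×65×5.1328, 0.6×50×8.5781) + 1.0×65×1.2891 = min(200.18, 257.34) + 83.792 = 283.97 kips. φR_n = 0.75 × 283.97 = 213.0 kips.
Tension yield (gross): A_g = 5.6875×0.75 = 4.2656 in². φR_n = 0.90 × 50 × 4.2656 = 192.0 kips.
Governing: min(250.5, 309.9, 160.0, 213.0, 192.0) = 160.0 kips → net-section rupture.

160.0 kips (net-section rupture governs)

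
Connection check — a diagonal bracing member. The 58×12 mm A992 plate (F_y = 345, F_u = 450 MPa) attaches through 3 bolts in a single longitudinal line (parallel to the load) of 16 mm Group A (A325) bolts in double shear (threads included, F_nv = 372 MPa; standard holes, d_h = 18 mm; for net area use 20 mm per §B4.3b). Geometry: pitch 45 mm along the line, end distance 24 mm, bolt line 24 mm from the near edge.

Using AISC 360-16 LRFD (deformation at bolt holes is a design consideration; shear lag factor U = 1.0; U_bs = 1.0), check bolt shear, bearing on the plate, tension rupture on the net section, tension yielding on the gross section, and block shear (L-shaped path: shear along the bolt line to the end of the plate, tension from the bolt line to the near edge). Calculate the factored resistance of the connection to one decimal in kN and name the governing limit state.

Bolt shear: A_b = π(16)²/4 = 201.06 mm². φR_n = 0.75 × 372 × 201.06 × 3 × 2 = 336.6 kN.
Bearing (12 mm plate, F_u = 450 MPa): end bolts L_c = 24 − 18/2 = 15, R_n = min(1.2×15×12×450, 2.4×16×12×450) = 97.2 kN/bolt; interior L_c = 45 − 18 = 27, R_n = 174.96 kN/bolt. φR_n = 0.75 × (1×97.2 + 2×174.96) = 335.3 kN.
Tension rupture (net): A_n = (58 − 1×20)×12 = 456 mm² (U = 1.0, A_e = A_n). φR_n = 0.75 × 450 × 456 = 153.9 kN.
Tension yield (gross): A_g = 58×12 = 696 mm². φR_n = 0.90 × 345 × 696 = 216.1 kN.
Block shear: shear path 1×[24+2×45] = 1×114 mm, A_gv = 1368, A_nv = 1×(114 − 2.5×20)×12 = 768 mm²; tension to near edge: (24 − 0.5×20)×12 = 168 mm². R_n = min(0.6×450×768, 0.6×345×1368) + 1.0×450×168 = min(207.36, 283.18) + 75.6 = 282.96 kN. φR_n = 0.75 × 282.96 = 212.2 kN.
Governing: min(336.6, 335.3, 153.9, 216.1, 212.2) = 153.9 kN → net-section rupture.

153.9 kN (net-section rupture governs)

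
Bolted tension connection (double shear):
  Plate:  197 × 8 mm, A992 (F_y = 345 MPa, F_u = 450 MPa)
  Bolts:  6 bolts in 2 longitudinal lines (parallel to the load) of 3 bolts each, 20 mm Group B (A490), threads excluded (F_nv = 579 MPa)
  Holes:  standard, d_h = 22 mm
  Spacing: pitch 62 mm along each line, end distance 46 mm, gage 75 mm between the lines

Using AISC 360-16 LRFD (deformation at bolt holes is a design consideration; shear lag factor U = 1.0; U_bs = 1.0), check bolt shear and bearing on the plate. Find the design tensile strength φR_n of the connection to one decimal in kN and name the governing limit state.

745.2 kN (bearing governs)

Bolt shear: A_b = π(20)²/4 = 314.16 mm². φR_n = 0.75 × 579 × 314.16 × 6 × 2 = 1637.1 kN.
Bearing (8 mm plate, F_u = 450 MPa): end bolts L_c = 46 − 22/2 = 35, R_n = min(1.2×35×8×450, 2.4×20×8×450) = 151.2 kN/bolt; interior L_c = 62 − 22 = 40, R_n = 172.8 kN/bolt. φR_n = 0.75 × (2×151.2 + 4×172.8) = 745.2 kN.
Governing: min(1637.1, 745.2) = 745.2 kN → bearing.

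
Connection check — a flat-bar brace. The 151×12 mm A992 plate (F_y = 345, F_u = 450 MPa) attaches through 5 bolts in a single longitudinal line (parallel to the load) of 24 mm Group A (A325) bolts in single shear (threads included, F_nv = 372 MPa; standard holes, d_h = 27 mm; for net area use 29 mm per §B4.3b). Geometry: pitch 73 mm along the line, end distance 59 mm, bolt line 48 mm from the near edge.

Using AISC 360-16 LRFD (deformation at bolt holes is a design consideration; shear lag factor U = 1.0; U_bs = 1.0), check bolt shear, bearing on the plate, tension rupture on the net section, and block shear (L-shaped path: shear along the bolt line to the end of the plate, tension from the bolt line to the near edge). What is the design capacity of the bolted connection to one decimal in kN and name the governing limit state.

494.1 kN (net-section rupture governs)

Bolt shear: A_b = π(24)²/4 = 452.39 mm². φR_n = 0.75 × 372 × 452.39 × 5 × 1 = 631.1 kN.
Bearing (12 mm plate, F_u = 450 MPa): end bolts L_c = 59 − 27/2 = 45.5, R_n = min(1.2×45.5×12×450, 2.4×24×12×450) = 294.84 kN/bolt; interior L_c = 73 − 27 = 46, R_n = 298.08 kN/bolt. φR_n = 0.75 × (1×294.84 + 4×298.08) = 1115.4 kN.
Tension rupture (net): A_n = (151 − 1×29)×12 = 1464 mm² (U = 1.0, A_e = A_n). φR_n = 0.75 × 450 × 1464 = 494.1 kN.
Block shear: shear path 1×[59+4×73] = 1×351 mm, A_gv = 4212, A_nv = 1×(351 − 4.5×29)×12 = 2646 mm²; tension to near edge: (48 − 0.5×29)×12 = 402 mm². R_n = min(0.6×450×2646, 0.6×345×4212) + 1.0×450×402 = min(714.42, 871.88) + 180.9 = 895.32 kN. φR_n = 0.75 × 895.32 = 671.5 kN.
Governing: min(631.1, 1115.4, 494.1, 671.5) = 494.1 kN → net-section rupture.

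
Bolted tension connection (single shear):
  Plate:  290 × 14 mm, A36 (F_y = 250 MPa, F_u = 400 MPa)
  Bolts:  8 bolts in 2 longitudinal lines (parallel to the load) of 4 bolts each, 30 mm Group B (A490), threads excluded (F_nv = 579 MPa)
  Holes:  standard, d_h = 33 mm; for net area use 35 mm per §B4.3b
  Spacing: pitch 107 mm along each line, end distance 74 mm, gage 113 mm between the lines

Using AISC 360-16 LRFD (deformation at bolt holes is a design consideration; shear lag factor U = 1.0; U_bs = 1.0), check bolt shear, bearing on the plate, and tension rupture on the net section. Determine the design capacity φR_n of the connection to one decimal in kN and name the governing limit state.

Bolt shear: A_b = π(30)²/4 = 706.86 mm². φR_n = 0.75 × 579 × 706.86 × 8 × 1 = 2455.6 kN.
Bearing (14 mm plate, F_u = 400 MPa): end bolts L_c = 74 − 33/2 = 57.5, R_n = min(1.2×57.5×14×400, 2.4×30×14×400) = 386.4 kN/bolt; interior L_c = 107 − 33 = 74, R_n = 403.2 kN/bolt. φR_n = 0.75 × (2×386.4 + 6×403.2) = 2394.0 kN.
Tension rupture (net): A_n = (290 − 2×35)×14 = 3080 mm² (U = 1.0, A_e = A_n). φR_n = 0.75 × 400 × 3080 = 924.0 kN.
Governing: min(2455.6, 2394.0, 924.0) = 924.0 kN → net-section rupture.

924.0 kN (net-section rupture governs)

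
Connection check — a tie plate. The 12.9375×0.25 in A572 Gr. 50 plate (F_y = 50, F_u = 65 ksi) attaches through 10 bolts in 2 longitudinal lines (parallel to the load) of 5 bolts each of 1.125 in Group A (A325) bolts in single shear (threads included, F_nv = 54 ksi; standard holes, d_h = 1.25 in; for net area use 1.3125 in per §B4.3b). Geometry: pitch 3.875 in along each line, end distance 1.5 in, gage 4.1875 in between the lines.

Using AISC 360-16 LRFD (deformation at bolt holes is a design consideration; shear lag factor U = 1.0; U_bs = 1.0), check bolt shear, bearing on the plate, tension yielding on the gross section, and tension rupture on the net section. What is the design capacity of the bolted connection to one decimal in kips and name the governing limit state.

Bolt shear: A_b = π(1.125)²/4 = 0.99402 in². φR_n = 0.75 × 54 × 0.99402 × 10 × 1 = 402.6 kips.
Bearing (0.25 in plate, F_u = 65 ksi): end bolts L_c = 1.5 − 1.25/2 = 0.875, R_n = min(1.2×0.875×0.25×65, 2.4×1.125×0.25×65) = 17.063 kips/bolt; interior L_c = 3.875 − 1.25 = 2.625, R_n = 43.875 kips/bolt. φR_n = 0.75 × (2×17.063 + 8×43.875) = 288.8 kips.
Tension yield (gross): A_g = 12.9375×0.25 = 3.2344 in². φR_n = 0.90 × 50 × 3.2344 = 145.5 kips.
Tension rupture (net): A_n = (12.9375 − 2×1.3125)×0.25 = 2.5781 in² (U = 1.0, A_e = A_n). φR_n = 0.75 × 65 × 2.5781 = 125.7 kips.
Governing: min(402.6, 288.8, 145.5, 125.7) = 125.7 kips → net-section rupture.

125.7 kips (net-section rupture governs)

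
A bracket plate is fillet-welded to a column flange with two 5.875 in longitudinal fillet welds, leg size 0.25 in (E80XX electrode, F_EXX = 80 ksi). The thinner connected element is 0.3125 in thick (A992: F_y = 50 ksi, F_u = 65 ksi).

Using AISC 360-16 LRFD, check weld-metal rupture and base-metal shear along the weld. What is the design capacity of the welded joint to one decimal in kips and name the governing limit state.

74.8 kips (weld metal governs)

Weld metal: throat = 0.707×0.25 = 0.17675 in, L = 2×5.875 = 11.75 in. φR_n = 0.75 × 0.6 × 80 × 0.17675 × 11.75 = 74.8 kips.
Base metal shear (0.3125 in plate): yield φR_n = 1.0×0.6×50×0.3125×11.75 = 110.2 kips; rupture φR_n = 0.75×0.6×65×0.3125×11.75 = 107.4 kips; take 107.4 kips (rupture).
Governing: min(74.8, 107.4) = 74.8 kips → weld metal.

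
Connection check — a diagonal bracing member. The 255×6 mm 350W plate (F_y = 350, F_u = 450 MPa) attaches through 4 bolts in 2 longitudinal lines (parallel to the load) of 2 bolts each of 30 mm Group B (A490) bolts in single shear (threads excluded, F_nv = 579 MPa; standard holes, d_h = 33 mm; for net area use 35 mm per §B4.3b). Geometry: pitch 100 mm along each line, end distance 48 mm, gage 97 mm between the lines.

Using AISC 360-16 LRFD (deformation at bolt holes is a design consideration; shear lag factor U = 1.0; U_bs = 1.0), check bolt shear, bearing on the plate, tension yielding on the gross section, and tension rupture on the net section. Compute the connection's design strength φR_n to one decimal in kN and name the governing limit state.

374.6 kN (net-section rupture governs)

Bolt shear: A_b = π(30)²/4 = 706.86 mm². φR_n = 0.75 × 579 × 706.86 × 4 × 1 = 1227.8 kN.
Bearing (6 mm plate, F_u = 450 MPa): end bolts L_c = 48 − 33/2 = 31.5, R_n = min(1.2×31.5×6×450, 2.4×30×6×450) = 102.06 kN/bolt; interior L_c = 100 − 33 = 67, R_n = 194.4 kN/bolt. φR_n = 0.75 × (2×102.06 + 2×194.4) = 444.7 kN.
Tension yield (gross): A_g = 255×6 = 1530 mm². φR_n = 0.90 × 350 × 1530 = 482.0 kN.
Tension rupture (net): A_n = (255 − 2×35)×6 = 1110 mm² (U = 1.0, A_e = A_n). φR_n = 0.75 × 450 × 1110 = 374.6 kN.
Governing: min(1227.8, 444.7, 482.0, 374.6) = 374.6 kN → net-section rupture.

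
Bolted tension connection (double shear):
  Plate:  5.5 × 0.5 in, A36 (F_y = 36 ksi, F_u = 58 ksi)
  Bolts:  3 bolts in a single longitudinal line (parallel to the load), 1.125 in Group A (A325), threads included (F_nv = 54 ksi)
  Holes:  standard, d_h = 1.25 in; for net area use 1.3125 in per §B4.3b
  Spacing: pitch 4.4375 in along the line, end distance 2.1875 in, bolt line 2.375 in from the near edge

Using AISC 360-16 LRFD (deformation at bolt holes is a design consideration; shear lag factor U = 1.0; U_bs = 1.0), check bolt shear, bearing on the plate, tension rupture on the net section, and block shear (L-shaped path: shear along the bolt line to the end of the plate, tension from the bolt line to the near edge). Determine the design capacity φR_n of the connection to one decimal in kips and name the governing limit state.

Bolt shear: A_b = π(1.125)²/4 = 0.99402 in². φR_n = 0.75 × 54 × 0.99402 × 3 × 2 = 241.5 kips.
Bearing (0.5 in plate, F_u = 58 ksi): end bolts L_c = 2.1875 − 1.25/2 = 1.5625, R_n = min(1.2×1.5625×0.5×58, 2.4×1.125×0.5×58) = 54.375 kips/bolt; interior L_c = 4.4375 − 1.25 = 3.1875, R_n = 78.3 kips/bolt. φR_n = 0.75 × (1×54.375 + 2×78.3) = 158.2 kips.
Tension rupture (net): A_n = (5.5 − 1×1.3125)×0.5 = 2.0938 in² (U = 1.0, A_e = A_n). φR_n = 0.75 × 58 × 2.0938 = 91.1 kips.
Block shear: shear path 1×[2.1875+2×4.4375] = 1×11.0625 in, A_gv = 5.5313, A_nv = 1×(11.0625 − 2.5×1.3125)×0.5 = 3.8906 in²; tension to near edge: (2.375 − 0.5×1.3125)×0.5 = 0.85938 in². R_n = min(0.6×58×3.8906, 0.6×36×5.5313) + 1.0×58×0.85938 = min(135.39, 119.48) + 49.844 = 169.32 kips. φR_n = 0.75 × 169.32 = 127.0 kips.
Governing: min(241.5, 158.2, 91.1, 127.0) = 91.1 kips → net-section rupture.

91.1 kips (net-section rupture governs)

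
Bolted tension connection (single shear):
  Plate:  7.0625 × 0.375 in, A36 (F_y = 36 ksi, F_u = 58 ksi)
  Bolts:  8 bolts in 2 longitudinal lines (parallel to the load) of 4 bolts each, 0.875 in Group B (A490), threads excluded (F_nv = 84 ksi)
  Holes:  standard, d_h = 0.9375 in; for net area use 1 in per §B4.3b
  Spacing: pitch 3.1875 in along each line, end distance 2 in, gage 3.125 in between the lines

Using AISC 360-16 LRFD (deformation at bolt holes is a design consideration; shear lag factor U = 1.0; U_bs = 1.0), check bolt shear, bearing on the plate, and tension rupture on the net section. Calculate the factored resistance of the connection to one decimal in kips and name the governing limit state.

82.6 kips (net-section rupture governs)

Bolt shear: A_b = π(0.875)²/4 = 0.60132 in². φR_n = 0.75 × 84 × 0.60132 × 8 × 1 = 303.1 kips.
Bearing (0.375 in plate, F_u = 58 ksi): end bolts L_c = 2 − 0.9375/2 = 1.53125, R_n = min(1.2×1.53125×0.375×58, 2.4×0.875×0.375×58) = 39.966 kips/bolt; interior L_c = 3.1875 − 0.9375 = 2.25, R_n = 45.675 kips/bolt. φR_n = 0.75 × (2×39.966 + 6×45.675) = 265.5 kips.
Tension rupture (net): A_n = (7.0625 − 2×1)×0.375 = 1.8984 in² (U = 1.0, A_e = A_n). φR_n = 0.75 × 58 × 1.8984 = 82.6 kips.
Governing: min(303.1, 265.5, 82.6) = 82.6 kips → net-section rupture.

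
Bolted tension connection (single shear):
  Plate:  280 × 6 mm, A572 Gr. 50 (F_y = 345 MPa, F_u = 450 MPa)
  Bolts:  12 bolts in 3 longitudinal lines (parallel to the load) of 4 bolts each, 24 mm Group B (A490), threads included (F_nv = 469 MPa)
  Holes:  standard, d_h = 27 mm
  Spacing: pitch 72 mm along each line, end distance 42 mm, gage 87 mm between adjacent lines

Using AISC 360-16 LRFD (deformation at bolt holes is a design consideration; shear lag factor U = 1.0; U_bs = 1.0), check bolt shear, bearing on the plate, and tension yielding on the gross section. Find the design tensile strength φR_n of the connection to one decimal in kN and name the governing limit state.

Bolt shear: A_b = π(24)²/4 = 452.39 mm². φR_n = 0.75 × 469 × 452.39 × 12 × 1 = 1909.5 kN.
Bearing (6 mm plate, F_u = 450 MPa): end bolts L_c = 42 − 27/2 = 28.5, R_n = min(1.2×28.5×6×450, 2.4×24×6×450) = 92.34 kN/bolt; interior L_c = 72 − 27 = 45, R_n = 145.8 kN/bolt. φR_n = 0.75 × (3×92.34 + 9×145.8) = 1191.9 kN.
Tension yield (gross): A_g = 280×6 = 1680 mm². φR_n = 0.90 × 345 × 1680 = 521.6 kN.
Governing: min(1909.5, 1191.9, 521.6) = 521.6 kN → gross-section yield.

521.6 kN (gross-section yield governs)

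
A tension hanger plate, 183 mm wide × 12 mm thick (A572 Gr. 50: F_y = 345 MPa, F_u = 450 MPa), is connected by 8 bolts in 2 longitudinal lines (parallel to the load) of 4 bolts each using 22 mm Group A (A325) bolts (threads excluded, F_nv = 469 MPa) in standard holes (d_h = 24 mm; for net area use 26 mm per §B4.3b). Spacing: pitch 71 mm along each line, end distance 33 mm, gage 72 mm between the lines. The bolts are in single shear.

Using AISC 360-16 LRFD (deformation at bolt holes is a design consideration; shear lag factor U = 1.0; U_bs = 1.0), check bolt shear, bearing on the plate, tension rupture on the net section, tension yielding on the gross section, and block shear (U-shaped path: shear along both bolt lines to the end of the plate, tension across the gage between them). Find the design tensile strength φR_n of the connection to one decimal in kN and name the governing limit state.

530.6 kN (net-section rupture governs)

Bolt shear: A_b = π(22)²/4 = 380.13 mm². φR_n = 0.75 × 469 × 380.13 × 8 × 1 = 1069.7 kN.
Bearing (12 mm plate, F_u = 450 MPa): end bolts L_c = 33 − 24/2 = 21, R_n = min(1.2×21×12×450, 2.4×22×12×450) = 136.08 kN/bolt; interior L_c = 71 − 24 = 47, R_n = 285.12 kN/bolt. φR_n = 0.75 × (2×136.08 + 6×285.12) = 1487.2 kN.
Tension rupture (net): A_n = (183 − 2×26)×12 = 1572 mm² (U = 1.0, A_e = A_n). φR_n = 0.75 × 450 × 1572 = 530.6 kN.
Tension yield (gross): A_g = 183×12 = 2196 mm². φR_n = 0.90 × 345 × 2196 = 681.9 kN.
Block shear: shear path 2×[33+3×71] = 2×246 mm, A_gv = 5904, A_nv = 2×(246 − 3.5×26)×12 = 3720 mm²; tension across gage: (72 − 1×26)×12 = 552 mm². R_n = min(0.6×450×3720, 0.6×345×5904) + 1.0×450×552 = min(1004.4, 1222.1) + 248.4 = 1252.8 kN. φR_n = 0.75 × 1252.8 = 939.6 kN.
Governing: min(1069.7, 1487.2, 530.6, 681.9, 939.6) = 530.6 kN → net-section rupture.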